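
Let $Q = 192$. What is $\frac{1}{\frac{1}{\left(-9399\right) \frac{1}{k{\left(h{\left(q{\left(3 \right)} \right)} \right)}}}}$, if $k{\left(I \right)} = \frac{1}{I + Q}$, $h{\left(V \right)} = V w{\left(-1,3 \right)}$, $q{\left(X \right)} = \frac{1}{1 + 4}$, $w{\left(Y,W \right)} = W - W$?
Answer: $-1804608$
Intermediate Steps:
$w{\left(Y,W \right)} = 0$
$q{\left(X \right)} = \frac{1}{5}$
$h{\left(V \right)} = 0$ ($h{\left(V \right)} = V 0 = 0$)
$k{\left(I \right)} = \frac{1}{192 + I}$ ($k{\left(I \right)} = \frac{1}{I + 192} = \frac{1}{192 + I}$)
$\frac{1}{\frac{1}{\left(-9399\right) \frac{1}{k{\left(h{\left(q{\left(3 \right)} \right)} \right)}}}} = \frac{1}{\frac{1}{\left(-9399\right) \frac{1}{\frac{1}{192 + 0}}}} = \frac{1}{\frac{1}{\left(-9399\right) \frac{1}{\frac{1}{192}}}} = \frac{1}{\frac{1}{\left(-9399\right) 192}} = \frac{1}{\frac{1}{-1804608}} = \frac{1}{- \frac{1}{1804608}} = -1804608$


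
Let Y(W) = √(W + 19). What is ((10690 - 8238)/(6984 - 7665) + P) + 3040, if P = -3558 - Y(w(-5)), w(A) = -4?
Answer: -355210/681 - √15 ≈ -525.47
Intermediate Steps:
Y(W) = √(19 + W)
P = -3558 - √15 (P = -3558 - √(19 - 4) = -3558 - √15 ≈ -3561.9)
((10690 - 8238)/(6984 - 7665) + P) + 3040 = ((10690 - 8238)/(6984 - 7665) + (-3558 - √15)) + 3040 = (2452/(-681) + (-3558 - √15)) + 3040 = (2452*(-1/681) + (-3558 - √15)) + 3040 = (-2452/681 + (-3558 - √15)) + 3040 = (-2425450/681 - √15) + 3040 = -355210/681 - √15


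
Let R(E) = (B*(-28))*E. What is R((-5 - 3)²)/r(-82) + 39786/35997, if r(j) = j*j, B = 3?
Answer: 6166766/20170319 ≈ 0.30573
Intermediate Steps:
R(E) = -84*E (R(E) = (3*(-28))*E = -84*E)
r(j) = j²
R((-5 - 3)²)/r(-82) + 39786/35997 = (-84*(-5 - 3)²)/((-82)²) + 39786/35997 = -84*(-8)²/6724 + 39786*(1/35997) = -84*64*(1/6724) + 13262/11999 = -5376*1/6724 + 13262/11999 = -1344/1681 + 13262/11999 = 6166766/20170319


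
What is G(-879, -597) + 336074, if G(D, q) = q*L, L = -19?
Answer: 347417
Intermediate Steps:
G(D, q) = -19*q (G(D, q) = q*(-19) = -19*q)
G(-879, -597) + 336074 = -19*(-597) + 336074 = 11343 + 336074 = 347417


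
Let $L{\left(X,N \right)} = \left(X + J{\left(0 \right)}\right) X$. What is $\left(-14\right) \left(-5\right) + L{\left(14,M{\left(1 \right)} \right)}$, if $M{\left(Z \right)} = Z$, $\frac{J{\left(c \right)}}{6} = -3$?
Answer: $14$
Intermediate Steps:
$J{\left(c \right)} = -18$ ($J{\left(c \right)} = 6 \left(-3\right) = -18$)
$L{\left(X,N \right)} = X \left(-18 + X\right)$ ($L{\left(X,N \right)} = \left(X - 18\right) X = \left(-18 + X\right) X = X \left(-18 + X\right)$)
$\left(-14\right) \left(-5\right) + L{\left(14,M{\left(1 \right)} \right)} = \left(-14\right) \left(-5\right) + 14 \left(-18 + 14\right) = 70 + 14 \left(-4\right) = 70 - 56 = 14$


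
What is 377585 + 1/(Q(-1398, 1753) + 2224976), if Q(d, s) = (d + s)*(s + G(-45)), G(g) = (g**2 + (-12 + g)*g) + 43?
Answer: 1696114085511/4492006 ≈ 3.7759e+5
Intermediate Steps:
G(g) = 43 + g**2 + g*(-12 + g) (G(g) = (g**2 + g*(-12 + g)) + 43 = 43 + g**2 + g*(-12 + g))
Q(d, s) = (4633 + s)*(d + s) (Q(d, s) = (d + s)*(s + (43 - 12*(-45) + 2*(-45)**2)) = (d + s)*(s + (43 + 540 + 2*2025)) = (d + s)*(s + (43 + 540 + 4050)) = (d + s)*(s + 4633) = (d + s)*(4633 + s) = (4633 + s)*(d + s))
377585 + 1/(Q(-1398, 1753) + 2224976) = 377585 + 1/((1753**2 + 4633*(-1398) + 4633*1753 - 1398*1753) + 2224976) = 377585 + 1/((3073009 - 6476934 + 8121649 - 2450694) + 2224976) = 377585 + 1/(2267030 + 2224976) = 377585 + 1/4492006 = 1696114085511/4492006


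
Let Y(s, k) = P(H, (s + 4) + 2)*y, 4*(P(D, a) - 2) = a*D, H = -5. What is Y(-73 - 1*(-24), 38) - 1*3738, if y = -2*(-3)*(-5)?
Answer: -10821/2 ≈ -5410.5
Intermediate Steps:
P(D, a) = 2 + D*a/4 (P(D, a) = 2 + (a*D)/4 = 2 + (D*a)/4 = 2 + D*a/4)
y = -30 (y = 6*(-5) = -30)
Y(s, k) = 165 + 75*s/2 (Y(s, k) = (2 + (¼)*(-5)*((s + 4) + 2))*(-30) = (2 + (¼)*(-5)*((4 + s) + 2))*(-30) = (2 + (¼)*(-5)*(6 + s))*(-30) = (2 + (-15/2 - 5*s/4))*(-30) = (-11/2 - 5*s/4)*(-30) = 165 + 75*s/2)
Y(-73 - 1*(-24), 38) - 1*3738 = (165 + 75*(-73 - 1*(-24))/2) - 1*3738 = (165 + 75*(-73 + 24)/2) - 3738 = (165 + (75/2)*(-49)) - 3738 = (165 - 3675/2) - 3738 = -3345/2 - 3738 = -10821/2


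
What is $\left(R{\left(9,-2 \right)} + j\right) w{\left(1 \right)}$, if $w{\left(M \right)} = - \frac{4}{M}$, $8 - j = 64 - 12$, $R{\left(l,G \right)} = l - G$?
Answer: $132$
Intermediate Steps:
$j = -44$ ($j = 8 - \left(64 - 12\right) = 8 - 52 = -44$)
$\left(R{\left(9,-2 \right)} + j\right) w{\left(1 \right)} = \left(\left(9 - -2\right) - 44\right) \left(- \frac{4}{1}\right) = \left(\left(9 + 2\right) - 44\right) \left(\left(-4\right) 1\right) = \left(11 - 44\right) \left(-4\right) = \left(-33\right) \left(-4\right) = 132$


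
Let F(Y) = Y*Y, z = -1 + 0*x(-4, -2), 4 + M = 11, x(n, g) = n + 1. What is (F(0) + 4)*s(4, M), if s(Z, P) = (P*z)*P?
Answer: -196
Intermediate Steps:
x(n, g) = 1 + n
M = 7 (M = -4 + 11 = 7)
z = -1 (z = -1 + 0*(1 - 4) = -1 + 0*(-3) = -1 + 0 = -1)
F(Y) = Y²
s(Z, P) = -P² (s(Z, P) = (P*(-1))*P = (-P)*P = -P²)
(F(0) + 4)*s(4, M) = (0² + 4)*(-1*7²) = (0 + 4)*(-1*49) = 4*(-49) = -196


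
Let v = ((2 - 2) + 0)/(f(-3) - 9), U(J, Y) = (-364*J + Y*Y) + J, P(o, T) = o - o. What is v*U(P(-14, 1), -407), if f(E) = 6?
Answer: 0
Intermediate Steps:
P(o, T) = 0
U(J, Y) = Y² - 363*J (U(J, Y) = (-364*J + Y²) + J = (Y² - 364*J) + J = Y² - 363*J)
v = 0 (v = ((2 - 2) + 0)/(6 - 9) = (0 + 0)/(-3) = 0*(-⅓) = 0)
v*U(P(-14, 1), -407) = 0*((-407)² - 363*0) = 0*(165649 + 0) = 0*165649 = 0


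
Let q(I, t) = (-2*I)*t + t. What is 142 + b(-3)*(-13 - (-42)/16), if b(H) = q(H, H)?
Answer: 2879/8 ≈ 359.88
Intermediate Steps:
q(I, t) = t - 2*I*t (q(I, t) = -2*I*t + t = t - 2*I*t)
b(H) = H*(1 - 2*H)
142 + b(-3)*(-13 - (-42)/16) = 142 + (-3*(1 - 2*(-3)))*(-13 - (-42)/16) = 142 + (-3*(1 + 6))*(-13 - (-42)/16) = 142 + (-3*7)*(-13 - 1*(-21/8)) = 142 - 21*(-13 + 21/8) = 142 - 21*(-83/8) = 142 + 1743/8 = 2879/8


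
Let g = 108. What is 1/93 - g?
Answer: -10043/93 ≈ -107.99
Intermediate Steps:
1/93 - g = 1/93 - 1*108 = 1/93 - 108 = -10043/93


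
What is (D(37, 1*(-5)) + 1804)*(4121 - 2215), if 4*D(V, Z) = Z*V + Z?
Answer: 3347889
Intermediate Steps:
D(V, Z) = Z/4 + V*Z/4 (D(V, Z) = (Z*V + Z)/4 = (V*Z + Z)/4 = (Z + V*Z)/4 = Z/4 + V*Z/4)
(D(37, 1*(-5)) + 1804)*(4121 - 2215) = ((1*(-5))*(1 + 37)/4 + 1804)*(4121 - 2215) = ((¼)*(-5)*38 + 1804)*1906 = (-95/2 + 1804)*1906 = (3513/2)*1906 = 3347889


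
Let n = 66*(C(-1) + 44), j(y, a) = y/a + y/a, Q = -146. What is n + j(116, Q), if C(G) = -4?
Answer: 192604/73 ≈ 2638.4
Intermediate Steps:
j(y, a) = 2*y/a
n = 2640 (n = 66*(-4 + 44) = 66*40 = 2640)
n + j(116, Q) = 2640 + 2*116/(-146) = 2640 + 2*116*(-1/146) = 2640 - 116/73 = 192604/73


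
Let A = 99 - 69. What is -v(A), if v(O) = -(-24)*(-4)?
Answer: 96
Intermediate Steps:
A = 30
v(O) = -96 (v(O) = -12*8 = -96)
-v(A) = -1*(-96) = 96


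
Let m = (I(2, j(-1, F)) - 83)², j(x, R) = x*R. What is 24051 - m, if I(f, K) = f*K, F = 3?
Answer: 16130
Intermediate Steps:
j(x, R) = R*x
I(f, K) = K*f
m = 7921 (m = ((3*(-1))*2 - 83)² = (-3*2 - 83)² = (-6 - 83)² = (-89)² = 7921)
24051 - m = 24051 - 1*7921 = 24051 - 7921 = 16130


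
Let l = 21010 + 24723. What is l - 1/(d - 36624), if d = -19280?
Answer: 2556657633/55904 ≈ 45733.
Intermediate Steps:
l = 45733
l - 1/(d - 36624) = 45733 - 1/(-19280 - 36624) = 45733 - 1/(-55904) = 45733 - 1*(-1/55904) = 45733 + 1/55904 = 2556657633/55904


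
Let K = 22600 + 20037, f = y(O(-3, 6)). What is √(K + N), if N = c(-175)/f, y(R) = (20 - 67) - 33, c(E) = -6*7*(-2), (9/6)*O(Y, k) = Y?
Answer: √4263595/10 ≈ 206.48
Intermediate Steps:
O(Y, k) = 2*Y/3
c(E) = 84 (c(E) = -42*(-2) = 84)
y(R) = -80 (y(R) = -47 - 33 = -80)
f = -80
N = -21/20 (N = 84/(-80) = 84*(-1/80) = -21/20 ≈ -1.0500)
K = 42637
√(K + N) = √(42637 - 21/20) = √(852719/20) = √4263595/10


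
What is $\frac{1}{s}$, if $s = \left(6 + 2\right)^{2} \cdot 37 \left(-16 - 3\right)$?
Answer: $- \frac{1}{44992} \approx -2.2226 \cdot 10^{-5}$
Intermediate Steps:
$s = -44992$ ($s = 8^{2} \cdot 37 \left(-19\right) = 64 \cdot 37 \left(-19\right) = 2368 \left(-19\right) = -44992$)
$\frac{1}{s} = \frac{1}{-44992} = - \frac{1}{44992}$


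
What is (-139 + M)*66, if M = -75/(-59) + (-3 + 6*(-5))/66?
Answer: -538263/59 ≈ -9123.1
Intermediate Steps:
M = 91/118 (M = -75*(-1/59) + (-3 - 30)*(1/66) = 75/59 - 33*1/66 = 75/59 - ½ = 91/118 ≈ 0.77119)
(-139 + M)*66 = (-139 + 91/118)*66 = -16311/118*66 = -538263/59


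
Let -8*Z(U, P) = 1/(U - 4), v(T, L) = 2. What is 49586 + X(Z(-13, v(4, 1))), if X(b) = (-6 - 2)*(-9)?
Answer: 49658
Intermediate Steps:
Z(U, P) = -1/(8*(-4 + U)) (Z(U, P) = -1/(8*(U - 4)) = -1/(8*(-4 + U)))
X(b) = 72 (X(b) = -8*(-9) = 72)
49586 + X(Z(-13, v(4, 1))) = 49586 + 72 = 49658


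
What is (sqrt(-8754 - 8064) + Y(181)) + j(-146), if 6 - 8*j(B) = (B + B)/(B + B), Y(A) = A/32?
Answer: 201/32 + I*sqrt(16818) ≈ 6.2813 + 129.68*I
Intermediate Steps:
Y(A) = A/32 (Y(A) = A*(1/32) = A/32)
j(B) = 5/8 (j(B) = 3/4 - (B + B)/(8*(B + B)) = 3/4 - 2*B/(8*(2*B)) = 3/4 - 2*B*1/(2*B)/8 = 3/4 - 1/8*1 = 3/4 - 1/8 = 5/8)
(sqrt(-8754 - 8064) + Y(181)) + j(-146) = (sqrt(-8754 - 8064) + (1/32)*181) + 5/8 = (sqrt(-16818) + 181/32) + 5/8 = (I*sqrt(16818) + 181/32) + 5/8 = (181/32 + I*sqrt(16818)) + 5/8 = 201/32 + I*sqrt(16818)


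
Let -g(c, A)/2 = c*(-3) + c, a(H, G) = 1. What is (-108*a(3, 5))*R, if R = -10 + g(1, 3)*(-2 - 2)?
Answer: 2808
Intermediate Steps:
g(c, A) = 4*c (g(c, A) = -2*(c*(-3) + c) = -2*(-3*c + c) = -(-4)*c = 4*c)
R = -26 (R = -10 + (4*1)*(-2 - 2) = -10 + 4*(-4) = -10 - 16 = -26)
(-108*a(3, 5))*R = -108*(-26) = 2808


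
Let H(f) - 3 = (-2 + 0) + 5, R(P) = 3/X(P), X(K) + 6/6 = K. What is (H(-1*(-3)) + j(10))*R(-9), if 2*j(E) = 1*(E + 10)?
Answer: -24/5 ≈ -4.8000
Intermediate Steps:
j(E) = 5 + E/2 (j(E) = (1*(E + 10))/2 = (1*(10 + E))/2 = (10 + E)/2 = 5 + E/2)
X(K) = -1 + K
R(P) = 3/(-1 + P)
H(f) = 6 (H(f) = 3 + ((-2 + 0) + 5) = 3 + (-2 + 5) = 3 + 3 = 6)
(H(-1*(-3)) + j(10))*R(-9) = (6 + (5 + (½)*10))*(3/(-1 - 9)) = (6 + (5 + 5))*(3/(-10)) = (6 + 10)*(3*(-⅒)) = 16*(-3/10) = -24/5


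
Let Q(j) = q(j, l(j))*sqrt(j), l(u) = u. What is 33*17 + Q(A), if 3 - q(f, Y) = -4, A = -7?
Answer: 561 + 7*I*sqrt(7) ≈ 561.0 + 18.52*I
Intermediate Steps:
q(f, Y) = 7 (q(f, Y) = 3 - 1*(-4) = 3 + 4 = 7)
Q(j) = 7*sqrt(j)
33*17 + Q(A) = 33*17 + 7*sqrt(-7) = 561 + 7*(I*sqrt(7)) = 561 + 7*I*sqrt(7)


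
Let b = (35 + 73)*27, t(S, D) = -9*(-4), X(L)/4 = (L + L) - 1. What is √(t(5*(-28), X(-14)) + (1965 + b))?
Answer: √4917 ≈ 70.121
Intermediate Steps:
X(L) = -4 + 8*L (X(L) = 4*((L + L) - 1) = 4*(2*L - 1) = 4*(-1 + 2*L) = -4 + 8*L)
t(S, D) = 36
b = 2916 (b = 108*27 = 2916)
√(t(5*(-28), X(-14)) + (1965 + b)) = √(36 + (1965 + 2916)) = √(36 + 4881) = √4917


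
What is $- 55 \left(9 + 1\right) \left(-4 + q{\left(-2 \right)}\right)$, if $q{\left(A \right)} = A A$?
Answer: $0$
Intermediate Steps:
$q{\left(A \right)} = A^{2}$
$- 55 \left(9 + 1\right) \left(-4 + q{\left(-2 \right)}\right) = - 55 \left(9 + 1\right) \left(-4 + \left(-2\right)^{2}\right) = - 55 \cdot 10 \left(-4 + 4\right) = - 55 \cdot 10 \cdot 0 = \left(-55\right) 0 = 0$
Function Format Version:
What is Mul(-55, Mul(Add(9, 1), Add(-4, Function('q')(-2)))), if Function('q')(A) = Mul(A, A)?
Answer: 0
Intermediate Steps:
Function('q')(A) = Pow(A, 2)
Mul(-55, Mul(Add(9, 1), Add(-4, Function('q')(-2)))) = Mul(-55, Mul(Add(9, 1), Add(-4, Pow(-2, 2)))) = Mul(-55, Mul(10, Add(-4, 4))) = Mul(-55, Mul(10, 0)) = Mul(-55, 0) = 0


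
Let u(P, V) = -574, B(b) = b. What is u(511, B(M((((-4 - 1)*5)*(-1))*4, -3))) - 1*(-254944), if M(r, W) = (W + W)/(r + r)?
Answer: 254370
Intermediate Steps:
M(r, W) = W/r (M(r, W) = (2*W)/((2*r)) = (2*W)*(1/(2*r)) = W/r)
u(511, B(M((((-4 - 1)*5)*(-1))*4, -3))) - 1*(-254944) = -574 - 1*(-254944) = -574 + 254944 = 254370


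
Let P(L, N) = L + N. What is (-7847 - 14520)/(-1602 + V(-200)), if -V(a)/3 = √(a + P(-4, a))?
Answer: 1990663/142780 - 22367*I*√101/428340 ≈ 13.942 - 0.52478*I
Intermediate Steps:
V(a) = -3*√(-4 + 2*a) (V(a) = -3*√(a + (-4 + a)) = -3*√(-4 + 2*a))
(-7847 - 14520)/(-1602 + V(-200)) = (-7847 - 14520)/(-1602 - 3*√(-4 + 2*(-200))) = -22367/(-1602 - 3*√(-4 - 400)) = -22367/(-1602 - 6*I*√101)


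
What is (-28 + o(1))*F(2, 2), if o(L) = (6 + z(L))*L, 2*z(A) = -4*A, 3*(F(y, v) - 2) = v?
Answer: -64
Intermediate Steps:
F(y, v) = 2 + v/3
z(A) = -2*A (z(A) = (-4*A)/2 = -2*A)
o(L) = L*(6 - 2*L) (o(L) = (6 - 2*L)*L = L*(6 - 2*L))
(-28 + o(1))*F(2, 2) = (-28 + 2*1*(3 - 1*1))*(2 + (1/3)*2) = (-28 + 2*1*(3 - 1))*(2 + 2/3) = (-28 + 2*1*2)*(8/3) = (-28 + 4)*(8/3) = -24*8/3 = -64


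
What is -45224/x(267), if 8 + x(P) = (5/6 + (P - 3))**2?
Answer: -1628064/2524633 ≈ -0.64487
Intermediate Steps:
x(P) = -8 + (-13/6 + P)**2 (x(P) = -8 + (5/6 + (P - 3))**2 = -8 + (5*(1/6) + (-3 + P))**2 = -8 + (5/6 + (-3 + P))**2 = -8 + (-13/6 + P)**2)
-45224/x(267) = -45224/(-8 + (-13 + 6*267)**2/36) = -45224/(-8 + (-13 + 1602)**2/36) = -45224/(-8 + (1/36)*1589**2) = -45224/(-8 + (1/36)*2524921) = -45224/(-8 + 2524921/36) = -45224/2524633/36 = -45224*36/2524633 = -1628064/2524633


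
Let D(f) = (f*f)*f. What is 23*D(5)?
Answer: 2875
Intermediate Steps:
D(f) = f**3 (D(f) = f**2*f = f**3)
23*D(5) = 23*5**3 = 23*125 = 2875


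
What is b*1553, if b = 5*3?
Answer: 23295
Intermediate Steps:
b = 15
b*1553 = 15*1553 = 23295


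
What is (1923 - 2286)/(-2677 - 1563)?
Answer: 363/4240 ≈ 0.085613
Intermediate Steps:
(1923 - 2286)/(-2677 - 1563) = -363/(-4240) = -363*(-1/4240) = 363/4240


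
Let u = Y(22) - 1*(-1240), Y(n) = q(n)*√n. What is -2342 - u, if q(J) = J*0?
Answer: -3582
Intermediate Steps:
q(J) = 0
Y(n) = 0 (Y(n) = 0*√n = 0)
u = 1240 (u = 0 - 1*(-1240) = 0 + 1240 = 1240)
-2342 - u = -2342 - 1*1240 = -2342 - 1240 = -3582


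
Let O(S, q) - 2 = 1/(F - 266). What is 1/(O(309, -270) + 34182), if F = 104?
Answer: 162/5537807 ≈ 2.9253e-5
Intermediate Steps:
O(S, q) = 323/162 (O(S, q) = 2 + 1/(104 - 266) = 2 + 1/(-162) = 2 - 1/162 = 323/162)
1/(O(309, -270) + 34182) = 1/(323/162 + 34182) = 1/(5537807/162) = 162/5537807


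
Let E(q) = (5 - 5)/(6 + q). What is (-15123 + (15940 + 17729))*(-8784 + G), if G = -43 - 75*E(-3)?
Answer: -163705542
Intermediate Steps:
E(q) = 0 (E(q) = 0/(6 + q) = 0)
G = -43 (G = -43 - 75*0 = -43 + 0 = -43)
(-15123 + (15940 + 17729))*(-8784 + G) = (-15123 + (15940 + 17729))*(-8784 - 43) = (-15123 + 33669)*(-8827) = 18546*(-8827) = -163705542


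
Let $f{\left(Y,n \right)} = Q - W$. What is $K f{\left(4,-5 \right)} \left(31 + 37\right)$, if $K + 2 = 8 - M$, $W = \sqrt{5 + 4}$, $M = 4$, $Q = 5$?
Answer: $272$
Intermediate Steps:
$W = 3$ ($W = \sqrt{9} = 3$)
$f{\left(Y,n \right)} = 2$ ($f{\left(Y,n \right)} = 5 - 3 = 2$)
$K = 2$ ($K = -2 + \left(8 - 4\right) = -2 + 4 = 2$)
$K f{\left(4,-5 \right)} \left(31 + 37\right) = 2 \cdot 2 \left(31 + 37\right) = 4 \cdot 68 = 272$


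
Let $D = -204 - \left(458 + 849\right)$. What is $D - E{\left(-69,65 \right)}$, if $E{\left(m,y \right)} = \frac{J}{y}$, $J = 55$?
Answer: $- \frac{19654}{13} \approx -1511.8$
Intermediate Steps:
$E{\left(m,y \right)} = \frac{55}{y}$
$D = -1511$ ($D = -204 - 1307 = -1511$)
$D - E{\left(-69,65 \right)} = -1511 - \frac{55}{65} = -1511 - 55 \cdot \frac{1}{65} = -1511 - \frac{11}{13} = - \frac{19654}{13}$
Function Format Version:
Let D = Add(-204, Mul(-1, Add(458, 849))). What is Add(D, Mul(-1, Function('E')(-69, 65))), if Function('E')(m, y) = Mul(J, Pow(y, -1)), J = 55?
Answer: Rational(-19654, 13) ≈ -1511.8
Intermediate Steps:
Function('E')(m, y) = Mul(55, Pow(y, -1))
D = -1511 (D = Add(-204, Mul(-1, 1307)) = Add(-204, -1307) = -1511)
Add(D, Mul(-1, Function('E')(-69, 65))) = Add(-1511, Mul(-1, Mul(55, Pow(65, -1)))) = Add(-1511, Mul(-1, Mul(55, Rational(1, 65)))) = Add(-1511, Mul(-1, Rational(11, 13))) = Add(-1511, Rational(-11, 13)) = Rational(-19654, 13)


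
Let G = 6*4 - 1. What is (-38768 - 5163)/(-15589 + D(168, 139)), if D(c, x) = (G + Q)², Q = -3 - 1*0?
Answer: 43931/15189 ≈ 2.8923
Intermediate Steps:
Q = -3 (Q = -3 + 0 = -3)
G = 23 (G = 24 - 1 = 23)
D(c, x) = 400 (D(c, x) = (23 - 3)² = 20² = 400)
(-38768 - 5163)/(-15589 + D(168, 139)) = (-38768 - 5163)/(-15589 + 400) = -43931/(-15189) = -43931*(-1/15189) = 43931/15189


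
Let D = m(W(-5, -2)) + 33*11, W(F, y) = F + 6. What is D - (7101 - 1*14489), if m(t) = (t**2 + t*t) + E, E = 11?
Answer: 7764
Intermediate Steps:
W(F, y) = 6 + F
m(t) = 11 + 2*t**2 (m(t) = (t**2 + t*t) + 11 = (t**2 + t**2) + 11 = 2*t**2 + 11 = 11 + 2*t**2)
D = 376 (D = (11 + 2*(6 - 5)**2) + 33*11 = (11 + 2*1**2) + 363 = (11 + 2*1) + 363 = (11 + 2) + 363 = 13 + 363 = 376)
D - (7101 - 1*14489) = 376 - (7101 - 1*14489) = 376 - (7101 - 14489) = 376 - 1*(-7388) = 376 + 7388 = 7764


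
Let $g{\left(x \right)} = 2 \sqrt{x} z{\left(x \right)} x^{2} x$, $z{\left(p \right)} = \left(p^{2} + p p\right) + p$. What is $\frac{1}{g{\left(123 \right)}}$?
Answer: $\frac{\sqrt{123}}{13907610080442} \approx 7.9744 \cdot 10^{-13}$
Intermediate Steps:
$z{\left(p \right)} = p + 2 p^{2}$ ($z{\left(p \right)} = \left(p^{2} + p^{2}\right) + p = 2 p^{2} + p = p + 2 p^{2}$)
$g{\left(x \right)} = 2 x^{\frac{9}{2}} \left(1 + 2 x\right)$ ($g{\left(x \right)} = 2 \sqrt{x} x \left(1 + 2 x\right) x^{2} x = 2 \sqrt{x} x^{3} \left(1 + 2 x\right) x = 2 \sqrt{x} x^{4} \left(1 + 2 x\right) = 2 x^{\frac{9}{2}} \left(1 + 2 x\right)$)
$\frac{1}{g{\left(123 \right)}} = \frac{1}{123^{\frac{9}{2}} \left(2 + 4 \cdot 123\right)} = \frac{1}{228886641 \sqrt{123} \left(2 + 492\right)} = \frac{1}{228886641 \sqrt{123} \cdot 494} = \frac{1}{113070000654 \sqrt{123}} = \frac{\sqrt{123}}{13907610080442}$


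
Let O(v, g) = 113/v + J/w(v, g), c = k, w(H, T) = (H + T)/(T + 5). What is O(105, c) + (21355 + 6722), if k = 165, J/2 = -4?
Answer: 26529022/945 ≈ 28073.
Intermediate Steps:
J = -8 (J = 2*(-4) = -8)
w(H, T) = (H + T)/(5 + T)
c = 165
O(v, g) = 113/v - 8*(5 + g)/(g + v) (O(v, g) = 113/v - 8*(5 + g)/(v + g) = 113/v - 8*(5 + g)/(g + v))
O(105, c) + (21355 + 6722) = (73*105 + 113*165 - 8*165*105)/(105*(165 + 105)) + (21355 + 6722) = (1/105)*(7665 + 18645 - 138600)/270 + 28077 = (1/105)*(1/270)*(-112290) + 28077 = -3743/945 + 28077 = 26529022/945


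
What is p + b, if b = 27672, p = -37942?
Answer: -10270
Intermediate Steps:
p + b = -37942 + 27672 = -10270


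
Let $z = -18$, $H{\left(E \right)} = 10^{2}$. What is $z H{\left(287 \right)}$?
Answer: $-1800$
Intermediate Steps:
$H{\left(E \right)} = 100$
$z H{\left(287 \right)} = \left(-18\right) 100 = -1800$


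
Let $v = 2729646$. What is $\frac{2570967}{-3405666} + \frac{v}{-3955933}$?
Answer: $- \frac{6488945257149}{4490862172126} \approx -1.4449$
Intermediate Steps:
$\frac{2570967}{-3405666} + \frac{v}{-3955933} = \frac{2570967}{-3405666} + \frac{2729646}{-3955933} = 2570967 \left(- \frac{1}{3405666}\right) + 2729646 \left(- \frac{1}{3955933}\right) = - \frac{856989}{1135222} - \frac{2729646}{3955933} = - \frac{6488945257149}{4490862172126}$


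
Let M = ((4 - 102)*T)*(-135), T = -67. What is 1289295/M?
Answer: -4093/2814 ≈ -1.4545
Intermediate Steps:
M = -886410 (M = ((4 - 102)*(-67))*(-135) = -98*(-67)*(-135) = 6566*(-135) = -886410)
1289295/M = 1289295/(-886410) = 1289295*(-1/886410) = -4093/2814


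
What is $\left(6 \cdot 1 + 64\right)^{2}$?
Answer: $4900$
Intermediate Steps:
$\left(6 \cdot 1 + 64\right)^{2} = \left(6 + 64\right)^{2} = 70^{2} = 4900$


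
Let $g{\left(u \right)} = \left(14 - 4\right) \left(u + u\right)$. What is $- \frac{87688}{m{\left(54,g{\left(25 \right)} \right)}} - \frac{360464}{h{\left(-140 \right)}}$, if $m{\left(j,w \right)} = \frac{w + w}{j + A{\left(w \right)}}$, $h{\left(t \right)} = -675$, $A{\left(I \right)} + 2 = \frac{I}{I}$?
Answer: $- \frac{13882871}{3375} \approx -4113.4$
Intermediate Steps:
$A{\left(I \right)} = -1$ ($A{\left(I \right)} = -2 + \frac{I}{I} = -2 + 1 = -1$)
$g{\left(u \right)} = 20 u$ ($g{\left(u \right)} = 10 \cdot 2 u = 20 u$)
$m{\left(j,w \right)} = \frac{2 w}{-1 + j}$ ($m{\left(j,w \right)} = \frac{w + w}{j - 1} = \frac{2 w}{-1 + j}$)
$- \frac{87688}{m{\left(54,g{\left(25 \right)} \right)}} - \frac{360464}{h{\left(-140 \right)}} = - \frac{87688}{2 \cdot 20 \cdot 25 \frac{1}{-1 + 54}} - \frac{360464}{-675} = - \frac{87688}{2 \cdot 500 \cdot \frac{1}{53}} - - \frac{360464}{675} = - \frac{87688}{2 \cdot 500 \cdot \frac{1}{53}} + \frac{360464}{675} = - \frac{87688}{\frac{1000}{53}} + \frac{360464}{675} = \left(-87688\right) \frac{53}{1000} + \frac{360464}{675} = - \frac{580933}{125} + \frac{360464}{675} = - \frac{13882871}{3375}$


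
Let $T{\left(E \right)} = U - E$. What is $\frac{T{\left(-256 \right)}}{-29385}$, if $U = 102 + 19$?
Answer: $- \frac{377}{29385} \approx -0.01283$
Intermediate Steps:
$U = 121$
$T{\left(E \right)} = 121 - E$
$\frac{T{\left(-256 \right)}}{-29385} = \frac{121 - -256}{-29385} = \left(121 + 256\right) \left(- \frac{1}{29385}\right) = 377 \left(- \frac{1}{29385}\right) = - \frac{377}{29385}$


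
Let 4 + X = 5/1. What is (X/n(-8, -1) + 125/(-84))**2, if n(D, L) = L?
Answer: 43681/7056 ≈ 6.1906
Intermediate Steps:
X = 1 (X = -4 + 5/1 = -4 + 5*1 = -4 + 5 = 1)
(X/n(-8, -1) + 125/(-84))**2 = (1/(-1) + 125/(-84))**2 = (1*(-1) + 125*(-1/84))**2 = (-1 - 125/84)**2 = (-209/84)**2 = 43681/7056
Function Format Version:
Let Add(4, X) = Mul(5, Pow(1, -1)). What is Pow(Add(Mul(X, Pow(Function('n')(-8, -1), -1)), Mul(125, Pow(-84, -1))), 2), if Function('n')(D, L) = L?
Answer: Rational(43681, 7056) ≈ 6.1906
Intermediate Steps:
X = 1 (X = Add(-4, Mul(5, Pow(1, -1))) = Add(-4, Mul(5, 1)) = Add(-4, 5) = 1)
Pow(Add(Mul(X, Pow(Function('n')(-8, -1), -1)), Mul(125, Pow(-84, -1))), 2) = Pow(Add(Mul(1, Pow(-1, -1)), Mul(125, Pow(-84, -1))), 2) = Pow(Add(Mul(1, -1), Mul(125, Rational(-1, 84))), 2) = Pow(Add(-1, Rational(-125, 84)), 2) = Pow(Rational(-209, 84), 2) = Rational(43681, 7056)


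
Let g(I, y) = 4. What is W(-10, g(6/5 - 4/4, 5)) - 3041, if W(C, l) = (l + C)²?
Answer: -3005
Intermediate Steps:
W(C, l) = (C + l)²
W(-10, g(6/5 - 4/4, 5)) - 3041 = (-10 + 4)² - 3041 = (-6)² - 3041 = 36 - 3041 = -3005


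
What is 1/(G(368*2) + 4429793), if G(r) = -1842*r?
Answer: 1/3074081 ≈ 3.2530e-7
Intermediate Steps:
1/(G(368*2) + 4429793) = 1/(-677856*2 + 4429793) = 1/(-1842*736 + 4429793) = 1/(-1355712 + 4429793) = 1/3074081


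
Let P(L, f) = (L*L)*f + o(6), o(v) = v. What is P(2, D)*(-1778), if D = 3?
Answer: -32004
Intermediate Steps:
P(L, f) = 6 + f*L² (P(L, f) = (L*L)*f + 6 = L²*f + 6 = f*L² + 6 = 6 + f*L²)
P(2, D)*(-1778) = (6 + 3*2²)*(-1778) = (6 + 3*4)*(-1778) = (6 + 12)*(-1778) = 18*(-1778) = -32004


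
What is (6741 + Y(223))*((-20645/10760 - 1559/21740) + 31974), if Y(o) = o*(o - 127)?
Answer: 10526275229336427/11696120 ≈ 8.9998e+8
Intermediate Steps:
Y(o) = o*(-127 + o)
(6741 + Y(223))*((-20645/10760 - 1559/21740) + 31974) = (6741 + 223*(-127 + 223))*((-20645/10760 - 1559/21740) + 31974) = (6741 + 223*96)*((-20645*1/10760 - 1559*1/21740) + 31974) = (6741 + 21408)*((-4129/2152 - 1559/21740) + 31974) = 28149*(-23279857/11696120 + 31974) = 28149*(373948461023/11696120) = 10526275229336427/11696120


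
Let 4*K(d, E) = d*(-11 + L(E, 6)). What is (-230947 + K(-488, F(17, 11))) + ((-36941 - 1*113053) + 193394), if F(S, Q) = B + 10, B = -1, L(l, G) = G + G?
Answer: -187669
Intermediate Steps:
L(l, G) = 2*G
F(S, Q) = 9 (F(S, Q) = -1 + 10 = 9)
K(d, E) = d/4 (K(d, E) = (d*(-11 + 2*6))/4 = (d*(-11 + 12))/4 = (d*1)/4 = d/4)
(-230947 + K(-488, F(17, 11))) + ((-36941 - 1*113053) + 193394) = (-230947 + (¼)*(-488)) + ((-36941 - 1*113053) + 193394) = (-230947 - 122) + ((-36941 - 113053) + 193394) = -231069 + (-149994 + 193394) = -231069 + 43400 = -187669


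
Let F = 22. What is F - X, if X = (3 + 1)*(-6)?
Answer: 46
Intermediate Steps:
X = -24 (X = 4*(-6) = -24)
F - X = 22 - 1*(-24) = 22 + 24 = 46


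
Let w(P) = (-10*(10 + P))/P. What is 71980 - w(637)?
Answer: 45857730/637 ≈ 71990.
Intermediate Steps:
w(P) = (-100 - 10*P)/P
71980 - w(637) = 71980 - (-10 - 100/637) = 71980 - 1*(-6470/637) = 71980 + 6470/637 = 45857730/637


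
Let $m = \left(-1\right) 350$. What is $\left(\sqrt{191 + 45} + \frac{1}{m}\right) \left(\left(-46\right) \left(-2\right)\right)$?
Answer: $- \frac{46}{175} + 184 \sqrt{59} \approx 1413.1$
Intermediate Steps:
$m = -350$
$\left(\sqrt{191 + 45} + \frac{1}{m}\right) \left(\left(-46\right) \left(-2\right)\right) = \left(\sqrt{191 + 45} + \frac{1}{-350}\right) \left(\left(-46\right) \left(-2\right)\right) = \left(\sqrt{236} - \frac{1}{350}\right) 92 = \left(2 \sqrt{59} - \frac{1}{350}\right) 92 = \left(- \frac{1}{350} + 2 \sqrt{59}\right) 92 = - \frac{46}{175} + 184 \sqrt{59}$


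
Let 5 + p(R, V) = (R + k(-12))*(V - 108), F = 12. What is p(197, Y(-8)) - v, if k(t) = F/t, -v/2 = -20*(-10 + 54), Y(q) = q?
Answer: -24501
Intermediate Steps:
v = 1760 (v = -(-40)*(-10 + 54) = -(-40)*44 = -2*(-880) = 1760)
k(t) = 12/t
p(R, V) = -5 + (-1 + R)*(-108 + V) (p(R, V) = -5 + (R + 12/(-12))*(V - 108) = -5 + (R + 12*(-1/12))*(-108 + V) = -5 + (R - 1)*(-108 + V) = -5 + (-1 + R)*(-108 + V))
p(197, Y(-8)) - v = (103 - 1*(-8) - 108*197 + 197*(-8)) - 1*1760 = (103 + 8 - 21276 - 1576) - 1760 = -22741 - 1760 = -24501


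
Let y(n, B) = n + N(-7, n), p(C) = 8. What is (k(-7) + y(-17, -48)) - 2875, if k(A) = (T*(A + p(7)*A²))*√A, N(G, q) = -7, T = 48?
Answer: -2899 + 18480*I*√7 ≈ -2899.0 + 48894.0*I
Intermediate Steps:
y(n, B) = -7 + n (y(n, B) = n - 7 = -7 + n)
k(A) = √A*(48*A + 384*A²) (k(A) = (48*(A + 8*A²))*√A = (48*A + 384*A²)*√A = √A*(48*A + 384*A²))
(k(-7) + y(-17, -48)) - 2875 = ((-7)^(3/2)*(48 + 384*(-7)) + (-7 - 17)) - 2875 = ((-7*I*√7)*(48 - 2688) - 24) - 2875 = (-7*I*√7*(-2640) - 24) - 2875 = (18480*I*√7 - 24) - 2875 = (-24 + 18480*I*√7) - 2875 = -2899 + 18480*I*√7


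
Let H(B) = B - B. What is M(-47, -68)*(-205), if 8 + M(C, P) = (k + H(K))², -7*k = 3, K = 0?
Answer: 78515/49 ≈ 1602.3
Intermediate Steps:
k = -3/7 (k = -⅐*3 = -3/7 ≈ -0.42857)
H(B) = 0
M(C, P) = -383/49 (M(C, P) = -8 + (-3/7 + 0)² = -8 + (-3/7)² = -8 + 9/49 = -383/49)
M(-47, -68)*(-205) = -383/49*(-205) = 78515/49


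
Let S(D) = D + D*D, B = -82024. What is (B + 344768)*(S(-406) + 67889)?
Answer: 61040423336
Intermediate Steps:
S(D) = D + D²
(B + 344768)*(S(-406) + 67889) = (-82024 + 344768)*(-406*(1 - 406) + 67889) = 262744*(-406*(-405) + 67889) = 262744*(164430 + 67889) = 262744*232319 = 61040423336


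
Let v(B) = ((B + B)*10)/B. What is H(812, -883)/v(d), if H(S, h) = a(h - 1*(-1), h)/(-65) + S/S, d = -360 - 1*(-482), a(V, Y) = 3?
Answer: 31/650 ≈ 0.047692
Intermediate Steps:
d = 122 (d = -360 + 482 = 122)
v(B) = 20 (v(B) = ((2*B)*10)/B = (20*B)/B = 20)
H(S, h) = 62/65 (H(S, h) = 3/(-65) + S/S = 3*(-1/65) + 1 = -3/65 + 1 = 62/65)
H(812, -883)/v(d) = (62/65)/20 = (62/65)*(1/20) = 31/650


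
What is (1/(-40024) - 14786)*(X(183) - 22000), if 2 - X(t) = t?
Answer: 13126601900565/40024 ≈ 3.2797e+8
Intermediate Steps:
X(t) = 2 - t
(1/(-40024) - 14786)*(X(183) - 22000) = (1/(-40024) - 14786)*((2 - 1*183) - 22000) = (-1/40024 - 14786)*((2 - 183) - 22000) = -591794865*(-181 - 22000)/40024 = -591794865/40024*(-22181) = 13126601900565/40024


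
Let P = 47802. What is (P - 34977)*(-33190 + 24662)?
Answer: -109371600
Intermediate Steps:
(P - 34977)*(-33190 + 24662) = (47802 - 34977)*(-33190 + 24662) = 12825*(-8528) = -109371600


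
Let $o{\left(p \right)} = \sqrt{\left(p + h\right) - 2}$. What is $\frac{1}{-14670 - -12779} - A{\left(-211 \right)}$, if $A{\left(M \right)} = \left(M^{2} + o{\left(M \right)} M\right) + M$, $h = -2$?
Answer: $- \frac{83790211}{1891} + 211 i \sqrt{215} \approx -44310.0 + 3093.9 i$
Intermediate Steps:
$o{\left(p \right)} = \sqrt{-4 + p}$ ($o{\left(p \right)} = \sqrt{\left(p - 2\right) - 2} = \sqrt{\left(-2 + p\right) - 2} = \sqrt{-4 + p}$)
$A{\left(M \right)} = M + M^{2} + M \sqrt{-4 + M}$ ($A{\left(M \right)} = \left(M^{2} + \sqrt{-4 + M} M\right) + M = \left(M^{2} + M \sqrt{-4 + M}\right) + M = M + M^{2} + M \sqrt{-4 + M}$)
$\frac{1}{-14670 - -12779} - A{\left(-211 \right)} = \frac{1}{-14670 - -12779} - - 211 \left(1 - 211 + \sqrt{-4 - 211}\right) = \frac{1}{-14670 + 12779} - - 211 \left(1 - 211 + \sqrt{-215}\right) = \frac{1}{-1891} - - 211 \left(1 - 211 + i \sqrt{215}\right) = - \frac{1}{1891} - - 211 \left(-210 + i \sqrt{215}\right) = - \frac{1}{1891} - \left(44310 - 211 i \sqrt{215}\right) = - \frac{83790211}{1891} + 211 i \sqrt{215}$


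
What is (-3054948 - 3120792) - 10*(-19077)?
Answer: -5984970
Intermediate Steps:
(-3054948 - 3120792) - 10*(-19077) = -6175740 + 190770 = -5984970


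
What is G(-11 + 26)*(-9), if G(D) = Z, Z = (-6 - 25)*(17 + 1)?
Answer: 5022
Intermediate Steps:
Z = -558 (Z = -31*18 = -558)
G(D) = -558
G(-11 + 26)*(-9) = -558*(-9) = 5022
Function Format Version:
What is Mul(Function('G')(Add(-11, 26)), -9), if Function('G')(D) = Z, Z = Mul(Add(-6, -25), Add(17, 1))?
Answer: 5022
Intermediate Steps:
Z = -558 (Z = Mul(-31, 18) = -558)
Function('G')(D) = -558
Mul(Function('G')(Add(-11, 26)), -9) = Mul(-558, -9) = 5022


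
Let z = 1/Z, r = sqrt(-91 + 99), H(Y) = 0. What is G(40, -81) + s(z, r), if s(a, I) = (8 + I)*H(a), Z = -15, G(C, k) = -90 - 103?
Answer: -193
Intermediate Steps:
G(C, k) = -193
r = 2*sqrt(2) (r = sqrt(8) = 2*sqrt(2) ≈ 2.8284)
z = -1/15 (z = 1/(-15) = -1/15 ≈ -0.066667)
s(a, I) = 0 (s(a, I) = (8 + I)*0 = 0)
G(40, -81) + s(z, r) = -193 + 0 = -193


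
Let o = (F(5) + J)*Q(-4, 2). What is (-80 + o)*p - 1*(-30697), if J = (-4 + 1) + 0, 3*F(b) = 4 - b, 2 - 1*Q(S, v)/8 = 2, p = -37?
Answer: 33657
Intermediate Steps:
Q(S, v) = 0 (Q(S, v) = 16 - 8*2 = 16 - 16 = 0)
F(b) = 4/3 - b/3 (F(b) = (4 - b)/3 = 4/3 - b/3)
J = -3 (J = -3 + 0 = -3)
o = 0 (o = ((4/3 - ⅓*5) - 3)*0 = ((4/3 - 5/3) - 3)*0 = (-⅓ - 3)*0 = -10/3*0 = 0)
(-80 + o)*p - 1*(-30697) = (-80 + 0)*(-37) - 1*(-30697) = -80*(-37) + 30697 = 2960 + 30697 = 33657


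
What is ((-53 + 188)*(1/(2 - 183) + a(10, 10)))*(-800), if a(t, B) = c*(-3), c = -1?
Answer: -58536000/181 ≈ -3.2340e+5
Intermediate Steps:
a(t, B) = 3 (a(t, B) = -1*(-3) = 3)
((-53 + 188)*(1/(2 - 183) + a(10, 10)))*(-800) = ((-53 + 188)*(1/(2 - 183) + 3))*(-800) = (135*(1/(-181) + 3))*(-800) = (135*(-1/181 + 3))*(-800) = (135*(542/181))*(-800) = (73170/181)*(-800) = -58536000/181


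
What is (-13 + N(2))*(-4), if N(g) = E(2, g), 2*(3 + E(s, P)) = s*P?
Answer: 56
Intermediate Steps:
E(s, P) = -3 + P*s/2 (E(s, P) = -3 + (s*P)/2 = -3 + (P*s)/2 = -3 + P*s/2)
N(g) = -3 + g (N(g) = -3 + (1/2)*g*2 = -3 + g)
(-13 + N(2))*(-4) = (-13 + (-3 + 2))*(-4) = (-13 - 1)*(-4) = -14*(-4) = 56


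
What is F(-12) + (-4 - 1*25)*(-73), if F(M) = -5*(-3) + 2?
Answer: 2134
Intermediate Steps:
F(M) = 17 (F(M) = 15 + 2 = 17)
F(-12) + (-4 - 1*25)*(-73) = 17 + (-4 - 1*25)*(-73) = 17 + (-4 - 25)*(-73) = 17 - 29*(-73) = 17 + 2117 = 2134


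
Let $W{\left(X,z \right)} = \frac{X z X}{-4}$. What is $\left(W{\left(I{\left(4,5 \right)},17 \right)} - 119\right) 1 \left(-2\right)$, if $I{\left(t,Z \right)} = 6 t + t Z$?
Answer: $16694$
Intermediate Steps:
$I{\left(t,Z \right)} = 6 t + Z t$
$W{\left(X,z \right)} = - \frac{z X^{2}}{4}$ ($W{\left(X,z \right)} = z X^{2} \left(- \frac{1}{4}\right) = - \frac{z X^{2}}{4}$)
$\left(W{\left(I{\left(4,5 \right)},17 \right)} - 119\right) 1 \left(-2\right) = \left(\left(- \frac{1}{4}\right) 17 \left(4 \left(6 + 5\right)\right)^{2} - 119\right) 1 \left(-2\right) = \left(\left(- \frac{1}{4}\right) 17 \left(4 \cdot 11\right)^{2} - 119\right) \left(-2\right) = \left(\left(- \frac{1}{4}\right) 17 \cdot 44^{2} - 119\right) \left(-2\right) = \left(\left(- \frac{1}{4}\right) 17 \cdot 1936 - 119\right) \left(-2\right) = \left(-8228 - 119\right) \left(-2\right) = \left(-8347\right) \left(-2\right) = 16694$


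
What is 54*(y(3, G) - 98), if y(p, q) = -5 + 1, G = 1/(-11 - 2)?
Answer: -5508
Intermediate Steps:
G = -1/13 (G = 1/(-13) = -1/13 ≈ -0.076923)
y(p, q) = -4
54*(y(3, G) - 98) = 54*(-4 - 98) = 54*(-102) = -5508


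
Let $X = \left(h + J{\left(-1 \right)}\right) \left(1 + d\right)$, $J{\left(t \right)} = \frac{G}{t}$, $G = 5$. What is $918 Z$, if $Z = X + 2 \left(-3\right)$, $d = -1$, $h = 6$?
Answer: $-5508$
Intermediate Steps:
$J{\left(t \right)} = \frac{5}{t}$
$X = 0$ ($X = \left(6 + \frac{5}{-1}\right) \left(1 - 1\right) = \left(6 + 5 \left(-1\right)\right) 0 = \left(6 - 5\right) 0 = 1 \cdot 0 = 0$)
$Z = -6$ ($Z = 0 + 2 \left(-3\right) = 0 - 6 = -6$)
$918 Z = 918 \left(-6\right) = -5508$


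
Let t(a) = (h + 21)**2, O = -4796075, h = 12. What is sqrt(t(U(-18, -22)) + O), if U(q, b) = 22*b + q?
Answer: I*sqrt(4794986) ≈ 2189.7*I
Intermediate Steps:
U(q, b) = q + 22*b
t(a) = 1089 (t(a) = (12 + 21)**2 = 33**2 = 1089)
sqrt(t(U(-18, -22)) + O) = sqrt(1089 - 4796075) = sqrt(-4794986) = I*sqrt(4794986)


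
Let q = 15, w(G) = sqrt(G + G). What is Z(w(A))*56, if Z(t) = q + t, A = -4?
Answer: 840 + 112*I*sqrt(2) ≈ 840.0 + 158.39*I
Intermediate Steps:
w(G) = sqrt(2)*sqrt(G) (w(G) = sqrt(2*G) = sqrt(2)*sqrt(G))
Z(t) = 15 + t
Z(w(A))*56 = (15 + sqrt(2)*sqrt(-4))*56 = (15 + sqrt(2)*(2*I))*56 = (15 + 2*I*sqrt(2))*56 = 840 + 112*I*sqrt(2)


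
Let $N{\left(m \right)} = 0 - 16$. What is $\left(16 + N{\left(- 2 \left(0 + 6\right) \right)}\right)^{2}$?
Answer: $0$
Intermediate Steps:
$N{\left(m \right)} = -16$ ($N{\left(m \right)} = 0 - 16 = -16$)
$\left(16 + N{\left(- 2 \left(0 + 6\right) \right)}\right)^{2} = \left(16 - 16\right)^{2} = 0^{2} = 0$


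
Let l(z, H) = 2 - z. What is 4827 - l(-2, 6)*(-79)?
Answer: 5143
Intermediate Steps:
4827 - l(-2, 6)*(-79) = 4827 - (2 - 1*(-2))*(-79) = 4827 - (2 + 2)*(-79) = 4827 - 4*(-79) = 4827 - 1*(-316) = 4827 + 316 = 5143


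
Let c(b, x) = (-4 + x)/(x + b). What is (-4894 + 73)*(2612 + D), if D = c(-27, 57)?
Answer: -126009691/10 ≈ -1.2601e+7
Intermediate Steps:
c(b, x) = (-4 + x)/(b + x)
D = 53/30 (D = (-4 + 57)/(-27 + 57) = 53/30 ≈ 1.7667)
(-4894 + 73)*(2612 + D) = (-4894 + 73)*(2612 + 53/30) = -4821*78413/30 = -126009691/10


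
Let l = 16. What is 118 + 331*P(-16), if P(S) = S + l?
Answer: 118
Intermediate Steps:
P(S) = 16 + S (P(S) = S + 16 = 16 + S)
118 + 331*P(-16) = 118 + 331*(16 - 16) = 118 + 331*0 = 118 + 0 = 118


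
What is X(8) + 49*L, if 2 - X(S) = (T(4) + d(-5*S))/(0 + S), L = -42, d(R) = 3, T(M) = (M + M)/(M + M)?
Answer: -4113/2 ≈ -2056.5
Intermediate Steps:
T(M) = 1 (T(M) = (2*M)/((2*M)) = (2*M)*(1/(2*M)) = 1)
X(S) = 2 - 4/S (X(S) = 2 - (1 + 3)/(0 + S) = 2 - 4/S)
X(8) + 49*L = (2 - 4/8) + 49*(-42) = (2 - 4*⅛) - 2058 = (2 - ½) - 2058 = 3/2 - 2058 = -4113/2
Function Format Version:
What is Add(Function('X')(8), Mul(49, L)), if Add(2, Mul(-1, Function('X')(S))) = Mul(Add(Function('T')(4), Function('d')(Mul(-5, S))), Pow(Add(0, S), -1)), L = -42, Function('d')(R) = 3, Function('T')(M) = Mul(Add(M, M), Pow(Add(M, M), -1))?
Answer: Rational(-4113, 2) ≈ -2056.5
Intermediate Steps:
Function('T')(M) = 1 (Function('T')(M) = Mul(Mul(2, M), Pow(Mul(2, M), -1)) = Mul(Mul(2, M), Mul(Rational(1, 2), Pow(M, -1))) = 1)
Function('X')(S) = Add(2, Mul(-4, Pow(S, -1))) (Function('X')(S) = Add(2, Mul(-1, Mul(Add(1, 3), Pow(Add(0, S), -1)))) = Add(2, Mul(-1, Mul(4, Pow(S, -1)))) = Add(2, Mul(-4, Pow(S, -1))))
Add(Function('X')(8), Mul(49, L)) = Add(Add(2, Mul(-4, Pow(8, -1))), Mul(49, -42)) = Add(Add(2, Mul(-4, Rational(1, 8))), -2058) = Add(Add(2, Rational(-1, 2)), -2058) = Add(Rational(3, 2), -2058) = Rational(-4113, 2)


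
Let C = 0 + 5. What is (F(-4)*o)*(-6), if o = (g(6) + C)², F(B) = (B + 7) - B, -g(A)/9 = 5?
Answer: -67200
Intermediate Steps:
g(A) = -45 (g(A) = -9*5 = -45)
F(B) = 7 (F(B) = (7 + B) - B = 7)
C = 5
o = 1600 (o = (-45 + 5)² = (-40)² = 1600)
(F(-4)*o)*(-6) = (7*1600)*(-6) = 11200*(-6) = -67200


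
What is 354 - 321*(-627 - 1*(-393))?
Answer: 75468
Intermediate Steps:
354 - 321*(-627 - 1*(-393)) = 354 - 321*(-627 + 393) = 354 - 321*(-234) = 354 + 75114 = 75468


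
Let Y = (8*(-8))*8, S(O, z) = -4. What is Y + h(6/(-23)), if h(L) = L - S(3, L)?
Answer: -11690/23 ≈ -508.26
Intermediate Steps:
Y = -512 (Y = -64*8 = -512)
h(L) = 4 + L (h(L) = L - 1*(-4) = L + 4 = 4 + L)
Y + h(6/(-23)) = -512 + (4 + 6/(-23)) = -512 + (4 + 6*(-1/23)) = -512 + (4 - 6/23) = -512 + 86/23 = -11690/23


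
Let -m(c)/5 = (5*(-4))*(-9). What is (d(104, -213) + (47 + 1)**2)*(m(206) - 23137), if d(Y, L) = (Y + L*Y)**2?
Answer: -11684784906496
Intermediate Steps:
m(c) = -900 (m(c) = -5*5*(-4)*(-9) = -(-100)*(-9) = -5*180 = -900)
(d(104, -213) + (47 + 1)**2)*(m(206) - 23137) = (104**2*(1 - 213)**2 + (47 + 1)**2)*(-900 - 23137) = (10816*(-212)**2 + 48**2)*(-24037) = (10816*44944 + 2304)*(-24037) = (486114304 + 2304)*(-24037) = 486116608*(-24037) = -11684784906496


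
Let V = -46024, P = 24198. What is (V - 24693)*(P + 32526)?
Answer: -4011351108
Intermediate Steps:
(V - 24693)*(P + 32526) = (-46024 - 24693)*(24198 + 32526) = -70717*56724 = -4011351108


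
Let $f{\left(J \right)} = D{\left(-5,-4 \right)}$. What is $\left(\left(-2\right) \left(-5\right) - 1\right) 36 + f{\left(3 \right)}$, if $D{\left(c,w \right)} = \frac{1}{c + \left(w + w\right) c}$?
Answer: $\frac{11341}{35} \approx 324.03$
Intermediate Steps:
$D{\left(c,w \right)} = \frac{1}{c + 2 c w}$ ($D{\left(c,w \right)} = \frac{1}{c + 2 w c} = \frac{1}{c + 2 c w}$)
$f{\left(J \right)} = \frac{1}{35}$ ($f{\left(J \right)} = \frac{1}{\left(-5\right) \left(1 + 2 \left(-4\right)\right)} = - \frac{1}{5 \left(1 - 8\right)} = - \frac{1}{5 \left(-7\right)} = \left(- \frac{1}{5}\right) \left(- \frac{1}{7}\right) = \frac{1}{35}$)
$\left(\left(-2\right) \left(-5\right) - 1\right) 36 + f{\left(3 \right)} = \left(\left(-2\right) \left(-5\right) - 1\right) 36 + \frac{1}{35} = \left(10 - 1\right) 36 + \frac{1}{35} = 9 \cdot 36 + \frac{1}{35} = 324 + \frac{1}{35} = \frac{11341}{35}$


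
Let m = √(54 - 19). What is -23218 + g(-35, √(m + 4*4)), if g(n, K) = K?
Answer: -23218 + √(16 + √35) ≈ -23213.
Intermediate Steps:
m = √35 ≈ 5.9161
-23218 + g(-35, √(m + 4*4)) = -23218 + √(√35 + 4*4) = -23218 + √(√35 + 16) = -23218 + √(16 + √35)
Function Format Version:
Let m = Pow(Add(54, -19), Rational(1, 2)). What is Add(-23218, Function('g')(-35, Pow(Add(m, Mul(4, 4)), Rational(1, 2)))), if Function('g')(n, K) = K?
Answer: Add(-23218, Pow(Add(16, Pow(35, Rational(1, 2))), Rational(1, 2))) ≈ -23213.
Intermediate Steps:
m = Pow(35, Rational(1, 2)) ≈ 5.9161
Add(-23218, Function('g')(-35, Pow(Add(m, Mul(4, 4)), Rational(1, 2)))) = Add(-23218, Pow(Add(Pow(35, Rational(1, 2)), Mul(4, 4)), Rational(1, 2))) = Add(-23218, Pow(Add(Pow(35, Rational(1, 2)), 16), Rational(1, 2))) = Add(-23218, Pow(Add(16, Pow(35, Rational(1, 2))), Rational(1, 2)))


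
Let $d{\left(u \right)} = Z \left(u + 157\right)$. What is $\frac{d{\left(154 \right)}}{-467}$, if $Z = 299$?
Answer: $- \frac{92989}{467} \approx -199.12$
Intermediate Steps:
$d{\left(u \right)} = 46943 + 299 u$ ($d{\left(u \right)} = 299 \left(u + 157\right) = 299 \left(157 + u\right) = 46943 + 299 u$)
$\frac{d{\left(154 \right)}}{-467} = \frac{46943 + 299 \cdot 154}{-467} = \left(46943 + 46046\right) \left(- \frac{1}{467}\right) = 92989 \left(- \frac{1}{467}\right) = - \frac{92989}{467}$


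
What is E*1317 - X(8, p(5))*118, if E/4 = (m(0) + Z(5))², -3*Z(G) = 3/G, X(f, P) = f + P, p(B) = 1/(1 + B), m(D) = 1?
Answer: 180589/75 ≈ 2407.9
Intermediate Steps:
X(f, P) = P + f
Z(G) = -1/G
E = 64/25 (E = 4*(1 - 1/5)² = 4*(1 - 1*⅕)² = 4*(1 - ⅕)² = 4*(⅘)² = 4*(16/25) = 64/25 ≈ 2.5600)
E*1317 - X(8, p(5))*118 = (64/25)*1317 - (1/(1 + 5) + 8)*118 = 84288/25 - (1/6 + 8)*118 = 84288/25 - (⅙ + 8)*118 = 84288/25 - 49*118/6 = 84288/25 - 1*2891/3 = 84288/25 - 2891/3 = 180589/75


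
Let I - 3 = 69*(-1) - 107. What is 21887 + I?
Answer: 21714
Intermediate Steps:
I = -173 (I = 3 + (69*(-1) - 107) = 3 + (-69 - 107) = 3 - 176 = -173)
21887 + I = 21887 - 173 = 21714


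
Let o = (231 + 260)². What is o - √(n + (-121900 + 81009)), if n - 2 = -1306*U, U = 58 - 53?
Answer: 241081 - I*√47419 ≈ 2.4108e+5 - 217.76*I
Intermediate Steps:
o = 241081 (o = 491² = 241081)
U = 5
n = -6528 (n = 2 - 1306*5 = 2 - 6530 = -6528)
o - √(n + (-121900 + 81009)) = 241081 - √(-6528 + (-121900 + 81009)) = 241081 - √(-6528 - 40891) = 241081 - √(-47419) = 241081 - I*√47419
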